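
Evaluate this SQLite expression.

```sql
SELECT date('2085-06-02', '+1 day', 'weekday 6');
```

Advancing 1 more day within June lands on 2085-06-03.
`weekday 6` advances to the next Saturday; 2085-06-03 is a Sunday, so it moves forward to 2085-06-09.

2085-06-09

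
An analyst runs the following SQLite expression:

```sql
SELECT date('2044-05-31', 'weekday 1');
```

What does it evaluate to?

`weekday 1` advances to the next Monday; 2044-05-31 is a Tuesday, so it moves forward to 2044-06-06.

2044-06-06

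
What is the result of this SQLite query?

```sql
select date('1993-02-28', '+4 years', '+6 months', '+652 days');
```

Adding +4 years to 1993-02-28 gives 1997-02-28.
Adding +6 months to 1997-02-28 gives 1997-08-28.
Applying '+652 days' to 1997-08-28: counting 652 days forward gives 1999-06-11.

1999-06-11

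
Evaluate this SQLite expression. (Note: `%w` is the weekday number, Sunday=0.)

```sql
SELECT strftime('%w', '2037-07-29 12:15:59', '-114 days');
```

First apply '-114 days': 2037-07-29 12:15:59 → 2037-04-06 12:15:59.
2037-04-06 is a Monday; with Sunday=0 that is 1.

1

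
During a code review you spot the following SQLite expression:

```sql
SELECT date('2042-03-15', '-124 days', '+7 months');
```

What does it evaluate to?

2042-06-11

Applying '-124 days' to 2042-03-15: counting 124 days back gives 2041-11-11.
Adding +7 months to 2041-11-11 gives 2042-06-11.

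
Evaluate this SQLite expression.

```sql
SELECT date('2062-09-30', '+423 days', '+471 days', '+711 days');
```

2067-02-21

Applying '+423 days' to 2062-09-30: counting 423 days forward gives 2063-11-27.
Applying '+471 days' to 2063-11-27: counting 471 days forward gives 2065-03-12.
Applying '+711 days' to 2065-03-12: counting 711 days forward gives 2067-02-21.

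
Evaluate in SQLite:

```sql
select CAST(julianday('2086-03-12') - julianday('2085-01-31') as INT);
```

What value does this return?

405

0 days remain in January 2085 after the 31st (31 − 31).
Full months from February 2085 through February 2086 contribute their day counts.
Then 12 days into March 2086.
Total: 0 + 28 + 31 + 30 + 31 + 30 + 31 + 31 + 30 + 31 + 30 + 31 + 31 + 28 + 12 = 405.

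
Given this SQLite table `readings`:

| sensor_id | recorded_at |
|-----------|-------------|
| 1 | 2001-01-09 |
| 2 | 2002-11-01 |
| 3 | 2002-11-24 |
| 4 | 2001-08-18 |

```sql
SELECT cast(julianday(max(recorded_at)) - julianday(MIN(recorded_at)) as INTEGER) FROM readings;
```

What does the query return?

MIN = 2001-01-09, MAX = 2002-11-24.
22 days remain in January 2001 after the 9th (31 − 9).
Full months from February 2001 through October 2002 contribute their day counts.
Then 24 days into November 2002.
Total: 22 + 28 + 31 + 30 + 31 + 30 + 31 + 31 + 30 + 31 + 30 + 31 + 31 + 28 + 31 + 30 + 31 + 30 + 31 + 31 + 30 + 31 + 24 = 684.

684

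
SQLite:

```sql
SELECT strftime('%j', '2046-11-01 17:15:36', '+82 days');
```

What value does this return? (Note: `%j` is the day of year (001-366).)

022

First apply '+82 days': 2046-11-01 17:15:36 → 2047-01-22 17:15:36.
Day-of-year for 2047-01-22: days since 2047-01-01 inclusive = 22, zero-padded to 022.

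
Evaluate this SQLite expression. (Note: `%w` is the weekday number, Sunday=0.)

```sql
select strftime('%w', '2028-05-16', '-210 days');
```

2

First apply '-210 days': 2028-05-16 → 2027-10-19.
2027-10-19 is a Tuesday; with Sunday=0 that is 2.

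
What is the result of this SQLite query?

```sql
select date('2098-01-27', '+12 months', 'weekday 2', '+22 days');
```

2099-02-18

Adding +12 months to 2098-01-27 gives 2099-01-27.
`weekday 2` advances to the next Tuesday; 2099-01-27 is already a Tuesday, so it stays at 2099-01-27.
January 2099 has 31 days; 4 remain after the 27th, so 5 days reach 2099-02-01.
Advancing 17 more days within February lands on 2099-02-18.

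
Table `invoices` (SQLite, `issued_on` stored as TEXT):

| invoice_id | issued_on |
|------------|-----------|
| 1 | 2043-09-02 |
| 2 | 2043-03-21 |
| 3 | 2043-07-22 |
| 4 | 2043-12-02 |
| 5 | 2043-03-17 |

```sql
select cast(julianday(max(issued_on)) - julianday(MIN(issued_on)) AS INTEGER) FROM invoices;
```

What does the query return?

MIN = 2043-03-17, MAX = 2043-12-02.
14 days remain in March 2043 after the 17th (31 − 17).
Full months from April 2043 through November 2043 contribute their day counts.
Then 2 days into December 2043.
Total: 14 + 30 + 31 + 30 + 31 + 31 + 30 + 31 + 30 + 2 = 260.

260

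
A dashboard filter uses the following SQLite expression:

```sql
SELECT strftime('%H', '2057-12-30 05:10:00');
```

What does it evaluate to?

`%H` extracts the 2-digit hour (00-23): 05.

05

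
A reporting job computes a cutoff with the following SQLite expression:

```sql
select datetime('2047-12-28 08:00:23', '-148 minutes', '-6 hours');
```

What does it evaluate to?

148 minutes = 2h 28m; -148 minutes from 2047-12-28 08:00:23 is 2047-12-28 05:32:23.
-6 hours from 2047-12-28 05:32:23 is 2047-12-27 23:32:23 (crosses midnight).

2047-12-27 23:32:23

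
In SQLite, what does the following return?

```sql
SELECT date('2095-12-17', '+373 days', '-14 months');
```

Applying '+373 days' to 2095-12-17: counting 373 days forward gives 2096-12-24.
Adding -14 months to 2096-12-24 gives 2095-10-24.

2095-10-24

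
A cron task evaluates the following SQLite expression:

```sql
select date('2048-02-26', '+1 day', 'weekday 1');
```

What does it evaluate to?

2048-03-02

Advancing 1 more day within February lands on 2048-02-27.
`weekday 1` advances to the next Monday; 2048-02-27 is a Thursday, so it moves forward to 2048-03-02.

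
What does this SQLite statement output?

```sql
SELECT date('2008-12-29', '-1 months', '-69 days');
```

2008-09-21

Adding -1 month to 2008-12-29 gives 2008-11-29.
Applying '-69 days' to 2008-11-29: counting 69 days back gives 2008-09-21.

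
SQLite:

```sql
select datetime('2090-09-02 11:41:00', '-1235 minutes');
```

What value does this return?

1235 minutes = 20h 35m; -1235 minutes from 2090-09-02 11:41:00 is 2090-09-01 15:06:00 (crosses midnight).

2090-09-01 15:06:00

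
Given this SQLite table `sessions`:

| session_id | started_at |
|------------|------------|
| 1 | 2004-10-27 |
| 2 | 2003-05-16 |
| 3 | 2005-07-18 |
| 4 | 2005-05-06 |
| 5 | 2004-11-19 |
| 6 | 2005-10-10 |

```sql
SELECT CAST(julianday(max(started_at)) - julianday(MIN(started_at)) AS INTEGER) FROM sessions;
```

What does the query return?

MIN = 2003-05-16, MAX = 2005-10-10.
15 days remain in May 2003 after the 16th (31 − 16).
Full months from June 2003 through September 2005 contribute their day counts.
Then 10 days into October 2005.
Total: 15 + 30 + 31 + 31 + 30 + 31 + 30 + 31 + 31 + 29 + 31 + 30 + 31 + 30 + 31 + 31 + 30 + 31 + 30 + 31 + 31 + 28 + 31 + 30 + 31 + 30 + 31 + 31 + 30 + 10 = 878.

878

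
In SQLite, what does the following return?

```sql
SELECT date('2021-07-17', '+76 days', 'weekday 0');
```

Applying '+76 days' to 2021-07-17: counting 76 days forward gives 2021-10-01.
`weekday 0` advances to the next Sunday; 2021-10-01 is a Friday, so it moves forward to 2021-10-03.

2021-10-03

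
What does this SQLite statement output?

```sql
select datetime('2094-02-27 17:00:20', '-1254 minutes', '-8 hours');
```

2094-02-26 12:06:20

1254 minutes = 20h 54m; -1254 minutes from 2094-02-27 17:00:20 is 2094-02-26 20:06:20 (crosses midnight).
-8 hours from 2094-02-26 20:06:20 is 2094-02-26 12:06:20.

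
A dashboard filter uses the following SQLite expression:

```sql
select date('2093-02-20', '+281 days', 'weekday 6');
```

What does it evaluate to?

2093-11-28

Applying '+281 days' to 2093-02-20: counting 281 days forward gives 2093-11-28.
`weekday 6` advances to the next Saturday; 2093-11-28 is already a Saturday, so it stays at 2093-11-28.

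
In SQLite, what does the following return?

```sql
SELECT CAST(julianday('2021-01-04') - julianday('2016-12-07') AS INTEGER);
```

1489

24 days remain in December 2016 after the 7th (31 − 7).
Full months from January 2017 through December 2020 contribute their day counts.
Then 4 days into January 2021.
Total: 24 + 31 + 28 + 31 + 30 + 31 + 30 + 31 + 31 + 30 + 31 + 30 + 31 + 31 + 28 + 31 + 30 + 31 + 30 + 31 + 31 + 30 + 31 + 30 + 31 + 31 + 28 + 31 + 30 + 31 + 30 + 31 + 31 + 30 + 31 + 30 + 31 + 31 + 29 + 31 + 30 + 31 + 30 + 31 + 31 + 30 + 31 + 30 + 31 + 4 = 1489.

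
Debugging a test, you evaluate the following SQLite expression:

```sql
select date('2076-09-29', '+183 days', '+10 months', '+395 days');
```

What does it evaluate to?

2079-03-02

Applying '+183 days' to 2076-09-29: counting 183 days forward gives 2077-03-31.
Adding +10 months to 2077-03-31 gives 2078-01-31.
Applying '+395 days' to 2078-01-31: counting 395 days forward gives 2079-03-02.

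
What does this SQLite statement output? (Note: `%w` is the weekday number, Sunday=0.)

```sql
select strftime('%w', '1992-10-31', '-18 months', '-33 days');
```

5

First apply '-18 months', '-33 days': 1992-10-31 → 1991-03-29.
1991-03-29 is a Friday; with Sunday=0 that is 5.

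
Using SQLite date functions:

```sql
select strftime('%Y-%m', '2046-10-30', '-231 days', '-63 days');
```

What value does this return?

2046-01

First apply '-231 days', '-63 days': 2046-10-30 → 2046-01-09.
`%Y-%m` extracts the year-month: 2046-01.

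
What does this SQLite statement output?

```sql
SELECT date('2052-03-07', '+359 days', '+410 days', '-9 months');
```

2053-07-15

Applying '+359 days' to 2052-03-07: counting 359 days forward gives 2053-03-01.
Applying '+410 days' to 2053-03-01: counting 410 days forward gives 2054-04-15.
Adding -9 months to 2054-04-15 gives 2053-07-15.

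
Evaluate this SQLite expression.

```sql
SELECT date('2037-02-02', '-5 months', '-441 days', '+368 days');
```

Adding -5 months to 2037-02-02 gives 2036-09-02.
Applying '-441 days' to 2036-09-02: counting 441 days back gives 2035-06-19.
Applying '+368 days' to 2035-06-19: counting 368 days forward gives 2036-06-21.

2036-06-21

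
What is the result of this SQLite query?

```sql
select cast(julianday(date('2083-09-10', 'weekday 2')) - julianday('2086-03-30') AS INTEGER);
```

-928

`weekday 2` advances to the next Tuesday; 2083-09-10 is a Friday, so it moves forward to 2083-09-14.
16 days remain in September 2083 after the 14th (30 − 14).
Full months from October 2083 through February 2086 contribute their day counts.
Then 30 days into March 2086.
Total: 16 + 31 + 30 + 31 + 31 + 29 + 31 + 30 + 31 + 30 + 31 + 31 + 30 + 31 + 30 + 31 + 31 + 28 + 31 + 30 + 31 + 30 + 31 + 31 + 30 + 31 + 30 + 31 + 31 + 28 + 30 = 928.
The subtraction is earlier − later, so the result is −928 → -928.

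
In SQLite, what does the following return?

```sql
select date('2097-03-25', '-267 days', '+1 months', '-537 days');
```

2095-02-11

Applying '-267 days' to 2097-03-25: counting 267 days back gives 2096-07-01.
Adding +1 month to 2096-07-01 gives 2096-08-01.
Applying '-537 days' to 2096-08-01: counting 537 days back gives 2095-02-11.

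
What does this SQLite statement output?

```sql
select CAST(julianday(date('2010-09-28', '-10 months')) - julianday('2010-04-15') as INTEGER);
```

Adding -10 months to 2010-09-28 gives 2009-11-28.
2 days remain in November 2009 after the 28th (30 − 28).
December 2009: 31 days.
January 2010: 31 days.
February 2010: 28 days.
March 2010: 31 days.
Then 15 days into April 2010.
Total: 2 + 31 + 31 + 28 + 31 + 15 = 138.
The subtraction is earlier − later, so the result is −138 → -138.

-138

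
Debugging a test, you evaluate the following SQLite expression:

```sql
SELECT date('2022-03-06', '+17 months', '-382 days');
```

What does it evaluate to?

2022-07-20

Adding +17 months to 2022-03-06 gives 2023-08-06.
Applying '-382 days' to 2023-08-06: counting 382 days back gives 2022-07-20.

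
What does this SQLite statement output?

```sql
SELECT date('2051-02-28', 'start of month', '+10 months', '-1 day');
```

2051-11-30

`start of month` rewinds 2051-02-28 to 2051-02-01.
Adding +10 months to 2051-02-01 gives 2051-12-01.
Going back 1 day from 2051-12-01 reaches 2051-11-30 (last day of November, 30 days).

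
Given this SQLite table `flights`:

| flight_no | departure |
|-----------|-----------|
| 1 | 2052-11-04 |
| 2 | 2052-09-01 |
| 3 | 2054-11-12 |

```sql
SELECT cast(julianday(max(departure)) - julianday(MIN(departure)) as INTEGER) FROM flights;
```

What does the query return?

802

MIN = 2052-09-01, MAX = 2054-11-12.
29 days remain in September 2052 after the 1st (30 − 1).
Full months from October 2052 through October 2054 contribute their day counts.
Then 12 days into November 2054.
Total: 29 + 31 + 30 + 31 + 31 + 28 + 31 + 30 + 31 + 30 + 31 + 31 + 30 + 31 + 30 + 31 + 31 + 28 + 31 + 30 + 31 + 30 + 31 + 31 + 30 + 31 + 12 = 802.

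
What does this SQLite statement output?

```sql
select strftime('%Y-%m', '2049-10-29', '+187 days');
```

2050-05

First apply '+187 days': 2049-10-29 → 2050-05-04.
`%Y-%m` extracts the year-month: 2050-05.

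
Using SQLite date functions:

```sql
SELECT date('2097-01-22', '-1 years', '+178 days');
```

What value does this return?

Adding -1 year to 2097-01-22 gives 2096-01-22.
Applying '+178 days' to 2096-01-22: counting 178 days forward gives 2096-07-18.

2096-07-18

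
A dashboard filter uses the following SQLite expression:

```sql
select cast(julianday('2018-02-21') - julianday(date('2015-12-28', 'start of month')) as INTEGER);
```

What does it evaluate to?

`start of month` rewinds 2015-12-28 to 2015-12-01.
30 days remain in December 2015 after the 1st (31 − 1).
Full months from January 2016 through January 2018 contribute their day counts.
Then 21 days into February 2018.
Total: 30 + 31 + 29 + 31 + 30 + 31 + 30 + 31 + 31 + 30 + 31 + 30 + 31 + 31 + 28 + 31 + 30 + 31 + 30 + 31 + 31 + 30 + 31 + 30 + 31 + 31 + 21 = 813.

813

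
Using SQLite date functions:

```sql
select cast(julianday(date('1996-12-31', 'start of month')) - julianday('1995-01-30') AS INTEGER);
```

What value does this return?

`start of month` rewinds 1996-12-31 to 1996-12-01.
1 day remains in January 1995 after the 30th (31 − 30).
Full months from February 1995 through November 1996 contribute their day counts.
Then 1 day into December 1996.
Total: 1 + 28 + 31 + 30 + 31 + 30 + 31 + 31 + 30 + 31 + 30 + 31 + 31 + 29 + 31 + 30 + 31 + 30 + 31 + 31 + 30 + 31 + 30 + 1 = 671.

671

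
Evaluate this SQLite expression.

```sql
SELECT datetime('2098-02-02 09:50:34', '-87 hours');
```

-87 hours from 2098-02-02 09:50:34 is 2098-01-29 18:50:34 (crosses midnight).

2098-01-29 18:50:34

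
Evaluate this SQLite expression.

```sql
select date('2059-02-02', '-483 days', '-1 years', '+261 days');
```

2057-06-25

Applying '-483 days' to 2059-02-02: counting 483 days back gives 2057-10-07.
Adding -1 year to 2057-10-07 gives 2056-10-07.
Applying '+261 days' to 2056-10-07: counting 261 days forward gives 2057-06-25.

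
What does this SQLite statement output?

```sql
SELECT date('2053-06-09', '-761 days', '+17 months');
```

2052-10-10

Applying '-761 days' to 2053-06-09: counting 761 days back gives 2051-05-10.
Adding +17 months to 2051-05-10 gives 2052-10-10.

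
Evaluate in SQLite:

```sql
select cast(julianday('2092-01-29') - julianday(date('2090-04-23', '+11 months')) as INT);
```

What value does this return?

312

Adding +11 months to 2090-04-23 gives 2091-03-23.
8 days remain in March 2091 after the 23rd (31 − 23).
Full months from April 2091 through December 2091 contribute their day counts.
Then 29 days into January 2092.
Total: 8 + 30 + 31 + 30 + 31 + 31 + 30 + 31 + 30 + 31 + 29 = 312.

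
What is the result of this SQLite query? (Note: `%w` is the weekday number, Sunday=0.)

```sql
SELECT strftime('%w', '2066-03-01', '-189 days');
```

1

First apply '-189 days': 2066-03-01 → 2065-08-24.
2065-08-24 is a Monday; with Sunday=0 that is 1.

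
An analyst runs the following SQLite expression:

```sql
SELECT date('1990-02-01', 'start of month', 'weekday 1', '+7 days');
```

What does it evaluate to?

1990-02-12

`start of month` rewinds 1990-02-01 to 1990-02-01.
`weekday 1` advances to the next Monday; 1990-02-01 is a Thursday, so it moves forward to 1990-02-05.
Advancing 7 more days within February lands on 1990-02-12.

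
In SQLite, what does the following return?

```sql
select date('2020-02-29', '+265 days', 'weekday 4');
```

2020-11-26

Applying '+265 days' to 2020-02-29: counting 265 days forward gives 2020-11-20.
`weekday 4` advances to the next Thursday; 2020-11-20 is a Friday, so it moves forward to 2020-11-26.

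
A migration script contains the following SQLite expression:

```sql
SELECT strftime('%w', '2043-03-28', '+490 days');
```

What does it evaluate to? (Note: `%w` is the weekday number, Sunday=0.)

First apply '+490 days': 2043-03-28 → 2044-07-30.
2044-07-30 is a Saturday; with Sunday=0 that is 6.

6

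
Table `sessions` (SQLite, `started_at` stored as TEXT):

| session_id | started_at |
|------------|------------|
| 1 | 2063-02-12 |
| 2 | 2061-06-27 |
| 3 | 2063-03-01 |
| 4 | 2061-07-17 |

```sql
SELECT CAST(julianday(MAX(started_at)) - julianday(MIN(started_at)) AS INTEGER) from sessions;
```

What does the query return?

MIN = 2061-06-27, MAX = 2063-03-01.
3 days remain in June 2061 after the 27th (30 − 27).
Full months from July 2061 through February 2063 contribute their day counts.
Then 1 day into March 2063.
Total: 3 + 31 + 31 + 30 + 31 + 30 + 31 + 31 + 28 + 31 + 30 + 31 + 30 + 31 + 31 + 30 + 31 + 30 + 31 + 31 + 28 + 1 = 612.

612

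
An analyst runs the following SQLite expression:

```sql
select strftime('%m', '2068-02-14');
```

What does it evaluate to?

02

`%m` extracts the 2-digit month (01-12): 02.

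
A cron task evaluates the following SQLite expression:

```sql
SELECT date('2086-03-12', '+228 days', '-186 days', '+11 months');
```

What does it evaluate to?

2087-03-23

Applying '+228 days' to 2086-03-12: counting 228 days forward gives 2086-10-26.
Applying '-186 days' to 2086-10-26: counting 186 days back gives 2086-04-23.
Adding +11 months to 2086-04-23 gives 2087-03-23.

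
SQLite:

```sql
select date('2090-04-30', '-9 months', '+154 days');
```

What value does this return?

Adding -9 months to 2090-04-30 gives 2089-07-30.
Applying '+154 days' to 2089-07-30: counting 154 days forward gives 2089-12-31.

2089-12-31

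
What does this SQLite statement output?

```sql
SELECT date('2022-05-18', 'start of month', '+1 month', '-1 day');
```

`start of month` rewinds 2022-05-18 to 2022-05-01.
Adding +1 month to 2022-05-01 gives 2022-06-01.
Going back 1 day from 2022-06-01 reaches 2022-05-31 (last day of May, 31 days).

2022-05-31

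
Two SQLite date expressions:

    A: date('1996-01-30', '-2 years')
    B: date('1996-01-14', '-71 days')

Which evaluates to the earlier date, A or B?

A = 1994-01-30.
B = 1995-11-04.
A is earlier.

A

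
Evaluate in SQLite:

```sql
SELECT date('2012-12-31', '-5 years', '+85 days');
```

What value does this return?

Adding -5 years to 2012-12-31 gives 2007-12-31.
Applying '+85 days' to 2007-12-31: counting 85 days forward gives 2008-03-25.

2008-03-25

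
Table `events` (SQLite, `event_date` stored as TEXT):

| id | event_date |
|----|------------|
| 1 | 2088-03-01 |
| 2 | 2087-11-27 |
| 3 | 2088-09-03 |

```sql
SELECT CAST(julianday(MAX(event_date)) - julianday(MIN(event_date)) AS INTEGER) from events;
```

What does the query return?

MIN = 2087-11-27, MAX = 2088-09-03.
3 days remain in November 2087 after the 27th (30 − 27).
Full months from December 2087 through August 2088 contribute their day counts.
Then 3 days into September 2088.
Total: 3 + 31 + 31 + 29 + 31 + 30 + 31 + 30 + 31 + 31 + 3 = 281.

281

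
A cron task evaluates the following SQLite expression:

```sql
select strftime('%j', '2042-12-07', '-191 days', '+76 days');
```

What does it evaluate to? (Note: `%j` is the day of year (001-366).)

226

First apply '-191 days', '+76 days': 2042-12-07 → 2042-08-14.
Day-of-year for 2042-08-14: days since 2042-01-01 inclusive = 226, zero-padded to 226.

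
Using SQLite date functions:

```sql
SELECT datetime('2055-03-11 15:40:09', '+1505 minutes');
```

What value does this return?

1505 minutes = 25h 5m; +1505 minutes from 2055-03-11 15:40:09 is 2055-03-12 16:45:09 (crosses midnight).

2055-03-12 16:45:09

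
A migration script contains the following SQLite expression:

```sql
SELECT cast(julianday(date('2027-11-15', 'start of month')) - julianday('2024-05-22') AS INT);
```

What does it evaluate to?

`start of month` rewinds 2027-11-15 to 2027-11-01.
9 days remain in May 2024 after the 22nd (31 − 22).
Full months from June 2024 through October 2027 contribute their day counts.
Then 1 day into November 2027.
Total: 9 + 30 + 31 + 31 + 30 + 31 + 30 + 31 + 31 + 28 + 31 + 30 + 31 + 30 + 31 + 31 + 30 + 31 + 30 + 31 + 31 + 28 + 31 + 30 + 31 + 30 + 31 + 31 + 30 + 31 + 30 + 31 + 31 + 28 + 31 + 30 + 31 + 30 + 31 + 31 + 30 + 31 + 1 = 1258.

1258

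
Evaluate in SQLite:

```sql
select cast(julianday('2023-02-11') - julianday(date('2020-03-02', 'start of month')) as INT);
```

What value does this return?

`start of month` rewinds 2020-03-02 to 2020-03-01.
30 days remain in March 2020 after the 1st (31 − 1).
Full months from April 2020 through January 2023 contribute their day counts.
Then 11 days into February 2023.
Total: 30 + 30 + 31 + 30 + 31 + 31 + 30 + 31 + 30 + 31 + 31 + 28 + 31 + 30 + 31 + 30 + 31 + 31 + 30 + 31 + 30 + 31 + 31 + 28 + 31 + 30 + 31 + 30 + 31 + 31 + 30 + 31 + 30 + 31 + 31 + 11 = 1077.

1077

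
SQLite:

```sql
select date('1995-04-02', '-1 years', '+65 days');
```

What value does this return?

Adding -1 year to 1995-04-02 gives 1994-04-02.
Applying '+65 days' to 1994-04-02: counting 65 days forward gives 1994-06-06.

1994-06-06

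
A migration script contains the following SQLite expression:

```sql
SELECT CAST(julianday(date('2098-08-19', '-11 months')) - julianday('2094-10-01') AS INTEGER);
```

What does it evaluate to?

1084

Adding -11 months to 2098-08-19 gives 2097-09-19.
30 days remain in October 2094 after the 1st (31 − 1).
Full months from November 2094 through August 2097 contribute their day counts.
Then 19 days into September 2097.
Total: 30 + 30 + 31 + 31 + 28 + 31 + 30 + 31 + 30 + 31 + 31 + 30 + 31 + 30 + 31 + 31 + 29 + 31 + 30 + 31 + 30 + 31 + 31 + 30 + 31 + 30 + 31 + 31 + 28 + 31 + 30 + 31 + 30 + 31 + 31 + 19 = 1084.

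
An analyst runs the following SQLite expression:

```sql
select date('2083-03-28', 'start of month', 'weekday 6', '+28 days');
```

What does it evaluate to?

2083-04-03

`start of month` rewinds 2083-03-28 to 2083-03-01.
`weekday 6` advances to the next Saturday; 2083-03-01 is a Monday, so it moves forward to 2083-03-06.
March 2083 has 31 days; 25 remain after the 6th, so 26 days reach 2083-04-01.
Advancing 2 more days within April lands on 2083-04-03.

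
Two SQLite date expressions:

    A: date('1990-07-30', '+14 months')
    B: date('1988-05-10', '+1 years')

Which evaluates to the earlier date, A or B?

A = 1991-09-30.
B = 1989-05-10.
B is earlier.

B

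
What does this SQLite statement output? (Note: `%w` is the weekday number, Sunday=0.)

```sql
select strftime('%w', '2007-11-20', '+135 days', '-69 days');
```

5

First apply '+135 days', '-69 days': 2007-11-20 → 2008-01-25.
2008-01-25 is a Friday; with Sunday=0 that is 5.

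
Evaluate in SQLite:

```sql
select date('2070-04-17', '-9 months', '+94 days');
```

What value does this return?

Adding -9 months to 2070-04-17 gives 2069-07-17.
Applying '+94 days' to 2069-07-17: counting 94 days forward gives 2069-10-19.

2069-10-19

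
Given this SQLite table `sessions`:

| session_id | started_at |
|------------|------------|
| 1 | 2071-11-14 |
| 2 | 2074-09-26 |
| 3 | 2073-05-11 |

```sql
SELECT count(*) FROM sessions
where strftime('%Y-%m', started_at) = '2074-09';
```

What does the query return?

Rows with year-month 2074-09: 2074-09-26 → 1.

1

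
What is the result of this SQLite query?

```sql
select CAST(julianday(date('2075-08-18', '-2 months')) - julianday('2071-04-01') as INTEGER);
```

1539

Adding -2 months to 2075-08-18 gives 2075-06-18.
29 days remain in April 2071 after the 1st (30 − 1).
Full months from May 2071 through May 2075 contribute their day counts.
Then 18 days into June 2075.
Total: 29 + 31 + 30 + 31 + 31 + 30 + 31 + 30 + 31 + 31 + 29 + 31 + 30 + 31 + 30 + 31 + 31 + 30 + 31 + 30 + 31 + 31 + 28 + 31 + 30 + 31 + 30 + 31 + 31 + 30 + 31 + 30 + 31 + 31 + 28 + 31 + 30 + 31 + 30 + 31 + 31 + 30 + 31 + 30 + 31 + 31 + 28 + 31 + 30 + 31 + 18 = 1539.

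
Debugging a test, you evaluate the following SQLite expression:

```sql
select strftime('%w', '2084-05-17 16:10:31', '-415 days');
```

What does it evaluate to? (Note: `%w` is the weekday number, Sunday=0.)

1

First apply '-415 days': 2084-05-17 16:10:31 → 2083-03-29 16:10:31.
2083-03-29 is a Monday; with Sunday=0 that is 1.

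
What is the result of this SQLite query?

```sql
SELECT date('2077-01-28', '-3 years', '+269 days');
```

Adding -3 years to 2077-01-28 gives 2074-01-28.
Applying '+269 days' to 2074-01-28: counting 269 days forward gives 2074-10-24.

2074-10-24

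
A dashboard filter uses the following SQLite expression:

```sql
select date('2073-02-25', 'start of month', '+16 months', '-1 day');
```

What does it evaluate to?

`start of month` rewinds 2073-02-25 to 2073-02-01.
Adding +16 months to 2073-02-01 gives 2074-06-01.
Going back 1 day from 2074-06-01 reaches 2074-05-31 (last day of May, 31 days).

2074-05-31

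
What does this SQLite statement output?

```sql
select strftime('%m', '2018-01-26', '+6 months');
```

First apply '+6 months': 2018-01-26 → 2018-07-26.
`%m` extracts the 2-digit month (01-12): 07.

07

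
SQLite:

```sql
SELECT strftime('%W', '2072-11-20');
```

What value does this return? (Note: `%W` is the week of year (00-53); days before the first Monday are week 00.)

2072-11-20 is a Sunday. SQLite's %W counts Mondays since the year started; the result is 46.

46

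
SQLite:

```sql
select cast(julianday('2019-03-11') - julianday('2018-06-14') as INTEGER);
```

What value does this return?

16 days remain in June 2018 after the 14th (30 − 14).
Full months from July 2018 through February 2019 contribute their day counts.
Then 11 days into March 2019.
Total: 16 + 31 + 31 + 30 + 31 + 30 + 31 + 31 + 28 + 11 = 270.

270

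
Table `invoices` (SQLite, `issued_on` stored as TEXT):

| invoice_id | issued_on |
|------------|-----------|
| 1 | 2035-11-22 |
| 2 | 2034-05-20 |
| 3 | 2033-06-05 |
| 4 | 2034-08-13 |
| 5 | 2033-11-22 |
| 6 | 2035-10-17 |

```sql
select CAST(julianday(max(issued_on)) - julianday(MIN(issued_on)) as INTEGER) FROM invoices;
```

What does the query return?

900

MIN = 2033-06-05, MAX = 2035-11-22.
25 days remain in June 2033 after the 5th (30 − 5).
Full months from July 2033 through October 2035 contribute their day counts.
Then 22 days into November 2035.
Total: 25 + 31 + 31 + 30 + 31 + 30 + 31 + 31 + 28 + 31 + 30 + 31 + 30 + 31 + 31 + 30 + 31 + 30 + 31 + 31 + 28 + 31 + 30 + 31 + 30 + 31 + 31 + 30 + 31 + 22 = 900.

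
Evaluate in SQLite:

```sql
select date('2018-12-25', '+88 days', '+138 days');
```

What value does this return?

Applying '+88 days' to 2018-12-25: counting 88 days forward gives 2019-03-23.
Applying '+138 days' to 2019-03-23: counting 138 days forward gives 2019-08-08.

2019-08-08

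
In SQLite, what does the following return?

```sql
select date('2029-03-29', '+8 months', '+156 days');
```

2030-05-04

Adding +8 months to 2029-03-29 gives 2029-11-29.
Applying '+156 days' to 2029-11-29: counting 156 days forward gives 2030-05-04.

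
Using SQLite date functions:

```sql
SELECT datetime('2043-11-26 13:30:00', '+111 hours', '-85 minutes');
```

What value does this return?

2043-12-01 03:05:00

+111 hours from 2043-11-26 13:30:00 is 2043-12-01 04:30:00 (crosses midnight).
85 minutes = 1h 25m; -85 minutes from 2043-12-01 04:30:00 is 2043-12-01 03:05:00.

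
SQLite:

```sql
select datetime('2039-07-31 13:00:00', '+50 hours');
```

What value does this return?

2039-08-02 15:00:00

+50 hours from 2039-07-31 13:00:00 is 2039-08-02 15:00:00 (crosses midnight).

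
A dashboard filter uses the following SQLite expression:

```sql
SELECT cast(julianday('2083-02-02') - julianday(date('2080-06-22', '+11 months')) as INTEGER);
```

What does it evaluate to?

Adding +11 months to 2080-06-22 gives 2081-05-22.
9 days remain in May 2081 after the 22nd (31 − 22).
Full months from June 2081 through January 2083 contribute their day counts.
Then 2 days into February 2083.
Total: 9 + 30 + 31 + 31 + 30 + 31 + 30 + 31 + 31 + 28 + 31 + 30 + 31 + 30 + 31 + 31 + 30 + 31 + 30 + 31 + 31 + 2 = 621.

621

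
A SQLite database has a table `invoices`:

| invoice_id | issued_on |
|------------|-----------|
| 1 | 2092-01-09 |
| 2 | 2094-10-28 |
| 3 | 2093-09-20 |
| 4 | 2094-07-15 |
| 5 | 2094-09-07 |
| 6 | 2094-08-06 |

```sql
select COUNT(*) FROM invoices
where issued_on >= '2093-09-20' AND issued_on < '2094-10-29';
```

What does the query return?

Rows in [2093-09-20, 2094-10-29): 2094-10-28, 2093-09-20, 2094-07-15, 2094-09-07, 2094-08-06 → 5 rows.

5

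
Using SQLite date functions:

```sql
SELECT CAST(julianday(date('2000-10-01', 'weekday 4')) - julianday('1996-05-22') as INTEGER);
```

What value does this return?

1597

`weekday 4` advances to the next Thursday; 2000-10-01 is a Sunday, so it moves forward to 2000-10-05.
9 days remain in May 1996 after the 22nd (31 − 22).
Full months from June 1996 through September 2000 contribute their day counts.
Then 5 days into October 2000.
Total: 9 + 30 + 31 + 31 + 30 + 31 + 30 + 31 + 31 + 28 + 31 + 30 + 31 + 30 + 31 + 31 + 30 + 31 + 30 + 31 + 31 + 28 + 31 + 30 + 31 + 30 + 31 + 31 + 30 + 31 + 30 + 31 + 31 + 28 + 31 + 30 + 31 + 30 + 31 + 31 + 30 + 31 + 30 + 31 + 31 + 29 + 31 + 30 + 31 + 30 + 31 + 31 + 30 + 5 = 1597.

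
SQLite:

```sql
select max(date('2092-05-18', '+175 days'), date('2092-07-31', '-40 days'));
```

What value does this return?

date('2092-05-18', '+175 days') → 2092-11-09.
date('2092-07-31', '-40 days') → 2092-06-21.
Later of the two is 2092-11-09.

2092-11-09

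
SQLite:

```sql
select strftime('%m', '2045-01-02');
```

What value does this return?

01

`%m` extracts the 2-digit month (01-12): 01.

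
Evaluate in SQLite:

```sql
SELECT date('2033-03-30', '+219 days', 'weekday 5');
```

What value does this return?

2033-11-04

Applying '+219 days' to 2033-03-30: counting 219 days forward gives 2033-11-04.
`weekday 5` advances to the next Friday; 2033-11-04 is already a Friday, so it stays at 2033-11-04.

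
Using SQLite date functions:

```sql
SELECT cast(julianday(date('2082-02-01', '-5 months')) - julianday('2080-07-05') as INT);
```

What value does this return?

Adding -5 months to 2082-02-01 gives 2081-09-01.
26 days remain in July 2080 after the 5th (31 − 5).
Full months from August 2080 through August 2081 contribute their day counts.
Then 1 day into September 2081.
Total: 26 + 31 + 30 + 31 + 30 + 31 + 31 + 28 + 31 + 30 + 31 + 30 + 31 + 31 + 1 = 423.

423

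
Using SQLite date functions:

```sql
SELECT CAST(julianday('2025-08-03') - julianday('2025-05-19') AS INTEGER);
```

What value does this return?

76

12 days remain in May 2025 after the 19th (31 − 19).
June 2025: 30 days.
July 2025: 31 days.
Then 3 days into August 2025.
Total: 12 + 30 + 31 + 3 = 76.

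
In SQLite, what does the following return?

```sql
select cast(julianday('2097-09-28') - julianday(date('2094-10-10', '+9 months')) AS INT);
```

Adding +9 months to 2094-10-10 gives 2095-07-10.
21 days remain in July 2095 after the 10th (31 − 10).
Full months from August 2095 through August 2097 contribute their day counts.
Then 28 days into September 2097.
Total: 21 + 31 + 30 + 31 + 30 + 31 + 31 + 29 + 31 + 30 + 31 + 30 + 31 + 31 + 30 + 31 + 30 + 31 + 31 + 28 + 31 + 30 + 31 + 30 + 31 + 31 + 28 = 811.

811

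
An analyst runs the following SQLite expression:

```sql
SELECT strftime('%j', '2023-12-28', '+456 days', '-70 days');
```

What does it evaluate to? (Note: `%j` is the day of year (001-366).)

First apply '+456 days', '-70 days': 2023-12-28 → 2025-01-17.
Day-of-year for 2025-01-17: days since 2025-01-01 inclusive = 17, zero-padded to 017.

017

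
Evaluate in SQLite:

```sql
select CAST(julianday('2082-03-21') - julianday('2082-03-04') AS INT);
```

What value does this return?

Both dates are in March 2082: 21 − 4 = 17.

17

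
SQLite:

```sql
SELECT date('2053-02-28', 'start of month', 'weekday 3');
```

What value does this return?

`start of month` rewinds 2053-02-28 to 2053-02-01.
`weekday 3` advances to the next Wednesday; 2053-02-01 is a Saturday, so it moves forward to 2053-02-05.

2053-02-05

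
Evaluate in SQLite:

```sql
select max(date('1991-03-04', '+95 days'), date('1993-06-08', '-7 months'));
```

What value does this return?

1992-11-08

date('1991-03-04', '+95 days') → 1991-06-07.
date('1993-06-08', '-7 months') → 1992-11-08.
Later of the two is 1992-11-08.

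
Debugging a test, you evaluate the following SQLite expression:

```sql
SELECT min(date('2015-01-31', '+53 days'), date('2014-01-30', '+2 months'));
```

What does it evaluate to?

2014-03-30

date('2015-01-31', '+53 days') → 2015-03-25.
date('2014-01-30', '+2 months') → 2014-03-30.
Earlier of the two is 2014-03-30.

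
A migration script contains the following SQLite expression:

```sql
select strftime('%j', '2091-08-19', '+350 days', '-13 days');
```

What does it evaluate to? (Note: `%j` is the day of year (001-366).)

First apply '+350 days', '-13 days': 2091-08-19 → 2092-07-21.
Day-of-year for 2092-07-21: days since 2092-01-01 inclusive = 203, zero-padded to 203.

203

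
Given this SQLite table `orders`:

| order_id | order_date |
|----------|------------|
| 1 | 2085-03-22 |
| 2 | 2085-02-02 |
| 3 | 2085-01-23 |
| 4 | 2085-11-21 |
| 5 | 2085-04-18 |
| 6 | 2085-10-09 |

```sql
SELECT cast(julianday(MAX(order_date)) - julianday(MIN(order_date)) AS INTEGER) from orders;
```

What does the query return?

302

MIN = 2085-01-23, MAX = 2085-11-21.
8 days remain in January 2085 after the 23rd (31 − 23).
Full months from February 2085 through October 2085 contribute their day counts.
Then 21 days into November 2085.
Total: 8 + 28 + 31 + 30 + 31 + 30 + 31 + 31 + 30 + 31 + 21 = 302.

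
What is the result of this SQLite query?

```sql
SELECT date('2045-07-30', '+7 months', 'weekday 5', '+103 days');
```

2046-06-13

Adding +7 months to 2045-07-30 targets 2046-02-30. February 2046 has only 28 days, so SQLite normalizes the 2-day overflow forward to 2046-03-02.
`weekday 5` advances to the next Friday; 2046-03-02 is already a Friday, so it stays at 2046-03-02.
Applying '+103 days' to 2046-03-02: counting 103 days forward gives 2046-06-13.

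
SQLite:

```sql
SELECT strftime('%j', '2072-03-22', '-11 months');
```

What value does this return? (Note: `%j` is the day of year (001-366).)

First apply '-11 months': 2072-03-22 → 2071-04-22.
Day-of-year for 2071-04-22: days since 2071-01-01 inclusive = 112, zero-padded to 112.

112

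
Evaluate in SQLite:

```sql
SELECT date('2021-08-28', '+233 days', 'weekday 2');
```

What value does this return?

2022-04-19

Applying '+233 days' to 2021-08-28: counting 233 days forward gives 2022-04-18.
`weekday 2` advances to the next Tuesday; 2022-04-18 is a Monday, so it moves forward to 2022-04-19.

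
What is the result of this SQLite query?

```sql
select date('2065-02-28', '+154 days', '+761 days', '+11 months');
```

Applying '+154 days' to 2065-02-28: counting 154 days forward gives 2065-08-01.
Applying '+761 days' to 2065-08-01: counting 761 days forward gives 2067-09-01.
Adding +11 months to 2067-09-01 gives 2068-08-01.

2068-08-01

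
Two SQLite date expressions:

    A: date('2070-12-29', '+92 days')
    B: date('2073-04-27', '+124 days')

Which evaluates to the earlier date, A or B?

A = 2071-03-31.
B = 2073-08-29.
A is earlier.

A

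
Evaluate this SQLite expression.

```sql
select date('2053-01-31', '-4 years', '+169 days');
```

2049-07-19

Adding -4 years to 2053-01-31 gives 2049-01-31.
Applying '+169 days' to 2049-01-31: counting 169 days forward gives 2049-07-19.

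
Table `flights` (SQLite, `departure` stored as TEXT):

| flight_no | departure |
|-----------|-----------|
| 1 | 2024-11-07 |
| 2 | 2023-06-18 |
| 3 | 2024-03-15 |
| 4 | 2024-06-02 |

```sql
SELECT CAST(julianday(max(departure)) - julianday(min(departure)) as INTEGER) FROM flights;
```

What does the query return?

MIN = 2023-06-18, MAX = 2024-11-07.
12 days remain in June 2023 after the 18th (30 − 18).
Full months from July 2023 through October 2024 contribute their day counts.
Then 7 days into November 2024.
Total: 12 + 31 + 31 + 30 + 31 + 30 + 31 + 31 + 29 + 31 + 30 + 31 + 30 + 31 + 31 + 30 + 31 + 7 = 508.

508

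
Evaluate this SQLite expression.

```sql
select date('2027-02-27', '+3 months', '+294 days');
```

Adding +3 months to 2027-02-27 gives 2027-05-27.
Applying '+294 days' to 2027-05-27: counting 294 days forward gives 2028-03-16.

2028-03-16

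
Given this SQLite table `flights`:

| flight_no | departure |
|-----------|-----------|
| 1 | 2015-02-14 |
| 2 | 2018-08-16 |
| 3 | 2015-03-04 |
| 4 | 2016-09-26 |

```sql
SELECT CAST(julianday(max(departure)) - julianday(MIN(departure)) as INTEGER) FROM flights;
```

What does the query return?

MIN = 2015-02-14, MAX = 2018-08-16.
14 days remain in February 2015 after the 14th (28 − 14).
Full months from March 2015 through July 2018 contribute their day counts.
Then 16 days into August 2018.
Total: 14 + 31 + 30 + 31 + 30 + 31 + 31 + 30 + 31 + 30 + 31 + 31 + 29 + 31 + 30 + 31 + 30 + 31 + 31 + 30 + 31 + 30 + 31 + 31 + 28 + 31 + 30 + 31 + 30 + 31 + 31 + 30 + 31 + 30 + 31 + 31 + 28 + 31 + 30 + 31 + 30 + 31 + 16 = 1279.

1279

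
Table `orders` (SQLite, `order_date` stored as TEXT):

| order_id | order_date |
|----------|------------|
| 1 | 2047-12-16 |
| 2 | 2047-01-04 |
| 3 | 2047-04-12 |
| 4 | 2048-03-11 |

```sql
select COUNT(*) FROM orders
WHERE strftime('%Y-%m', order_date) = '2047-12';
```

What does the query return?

1

Rows with year-month 2047-12: 2047-12-16 → 1.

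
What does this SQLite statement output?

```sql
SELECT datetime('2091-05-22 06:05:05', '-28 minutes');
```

-28 minutes from 2091-05-22 06:05:05 is 2091-05-22 05:37:05.

2091-05-22 05:37:05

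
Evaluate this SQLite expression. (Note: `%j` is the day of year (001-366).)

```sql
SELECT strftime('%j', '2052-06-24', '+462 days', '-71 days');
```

201

First apply '+462 days', '-71 days': 2052-06-24 → 2053-07-20.
Day-of-year for 2053-07-20: days since 2053-01-01 inclusive = 201, zero-padded to 201.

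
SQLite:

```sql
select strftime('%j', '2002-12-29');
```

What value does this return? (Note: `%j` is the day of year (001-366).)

Day-of-year for 2002-12-29: days since 2002-01-01 inclusive = 363, zero-padded to 363.

363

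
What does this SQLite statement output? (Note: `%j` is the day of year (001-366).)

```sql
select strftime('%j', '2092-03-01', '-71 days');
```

First apply '-71 days': 2092-03-01 → 2091-12-21.
Day-of-year for 2091-12-21: days since 2091-01-01 inclusive = 355, zero-padded to 355.

355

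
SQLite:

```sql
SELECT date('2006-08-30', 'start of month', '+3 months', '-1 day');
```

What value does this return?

2006-10-31

`start of month` rewinds 2006-08-30 to 2006-08-01.
Adding +3 months to 2006-08-01 gives 2006-11-01.
Going back 1 day from 2006-11-01 reaches 2006-10-31 (last day of October, 31 days).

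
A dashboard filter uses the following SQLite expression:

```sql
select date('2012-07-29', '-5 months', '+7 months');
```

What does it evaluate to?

Adding -5 months to 2012-07-29 gives 2012-02-29.
Adding +7 months to 2012-02-29 gives 2012-09-29.

2012-09-29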